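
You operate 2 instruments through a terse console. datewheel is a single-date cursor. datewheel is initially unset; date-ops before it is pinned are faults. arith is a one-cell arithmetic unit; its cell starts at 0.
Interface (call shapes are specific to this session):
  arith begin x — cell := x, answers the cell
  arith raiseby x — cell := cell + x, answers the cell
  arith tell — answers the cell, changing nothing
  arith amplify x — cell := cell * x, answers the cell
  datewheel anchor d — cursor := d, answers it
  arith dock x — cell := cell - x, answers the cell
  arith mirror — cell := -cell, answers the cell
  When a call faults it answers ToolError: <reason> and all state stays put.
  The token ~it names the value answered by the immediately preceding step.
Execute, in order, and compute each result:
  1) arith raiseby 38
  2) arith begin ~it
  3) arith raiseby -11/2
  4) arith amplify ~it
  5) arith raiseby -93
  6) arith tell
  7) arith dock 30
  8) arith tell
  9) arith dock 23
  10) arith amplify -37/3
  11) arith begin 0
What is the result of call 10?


Answer: -134717/12

Derivation:
Do: arith raiseby[x: 38]
See: 38
Do: arith begin[x: ~it]
See: 38
Do: arith raiseby[x: -11/2]
See: 65/2
Do: arith amplify[x: ~it]
See: 4225/4
Do: arith raiseby[x: -93]
See: 3853/4
Do: arith tell[]
See: 3853/4
Do: arith dock[x: 30]
See: 3733/4
Do: arith tell[]
See: 3733/4
Do: arith dock[x: 23]
See: 3641/4
Do: arith amplify[x: -37/3]
See: -134717/12
Do: arith begin[x: 0]
See: 0


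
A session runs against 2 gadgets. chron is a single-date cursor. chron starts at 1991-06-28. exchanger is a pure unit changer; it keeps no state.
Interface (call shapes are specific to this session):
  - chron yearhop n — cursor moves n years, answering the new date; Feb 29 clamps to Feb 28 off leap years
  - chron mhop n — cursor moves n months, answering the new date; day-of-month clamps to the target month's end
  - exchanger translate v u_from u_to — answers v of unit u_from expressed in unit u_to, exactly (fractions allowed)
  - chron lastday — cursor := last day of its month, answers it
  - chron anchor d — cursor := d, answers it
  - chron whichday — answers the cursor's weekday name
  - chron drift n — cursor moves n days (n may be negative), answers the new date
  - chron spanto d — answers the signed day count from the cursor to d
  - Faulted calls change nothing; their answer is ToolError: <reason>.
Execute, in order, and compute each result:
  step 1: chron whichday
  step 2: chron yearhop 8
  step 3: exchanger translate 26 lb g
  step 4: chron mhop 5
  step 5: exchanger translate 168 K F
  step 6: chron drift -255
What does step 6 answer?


Step: chron whichday[]
Result: Friday
Step: chron yearhop[n: 8]
Result: 1999-06-28
Step: exchanger translate[v: 26; u_from: lb; u_to: g]
Result: 589670081/50000
Step: chron mhop[n: 5]
Result: 1999-11-28
Step: exchanger translate[v: 168; u_from: K; u_to: F]
Result: -15727/100
Step: chron drift[n: -255]
Result: 1999-03-18

Answer: 1999-03-18


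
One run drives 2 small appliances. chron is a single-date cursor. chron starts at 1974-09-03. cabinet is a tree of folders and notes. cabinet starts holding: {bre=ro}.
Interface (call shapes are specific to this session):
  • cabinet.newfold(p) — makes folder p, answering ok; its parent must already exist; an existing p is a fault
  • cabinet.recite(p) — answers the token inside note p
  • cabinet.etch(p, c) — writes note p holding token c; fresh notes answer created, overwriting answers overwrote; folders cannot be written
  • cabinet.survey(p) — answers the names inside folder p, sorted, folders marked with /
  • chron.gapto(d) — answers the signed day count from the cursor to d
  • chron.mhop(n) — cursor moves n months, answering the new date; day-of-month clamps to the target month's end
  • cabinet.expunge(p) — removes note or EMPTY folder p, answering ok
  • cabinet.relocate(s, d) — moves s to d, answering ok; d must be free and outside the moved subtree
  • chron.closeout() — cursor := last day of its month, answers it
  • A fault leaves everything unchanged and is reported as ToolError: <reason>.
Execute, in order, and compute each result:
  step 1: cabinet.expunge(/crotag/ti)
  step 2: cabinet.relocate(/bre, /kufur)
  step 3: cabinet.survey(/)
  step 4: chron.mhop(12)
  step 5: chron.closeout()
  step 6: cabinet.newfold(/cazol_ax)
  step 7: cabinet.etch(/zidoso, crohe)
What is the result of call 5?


Answer: 1975-09-30

Derivation:
>>> cabinet.expunge p='/crotag/ti'
[out] ToolError: not found
>>> cabinet.relocate s='/bre' d='/kufur'
[out] ok
>>> cabinet.survey p='/'
[out] [kufur]
>>> chron.mhop n='12'
[out] 1975-09-03
>>> chron.closeout
[out] 1975-09-30
>>> cabinet.newfold p='/cazol_ax'
[out] ok
>>> cabinet.etch p='/zidoso' c='crohe'
[out] created


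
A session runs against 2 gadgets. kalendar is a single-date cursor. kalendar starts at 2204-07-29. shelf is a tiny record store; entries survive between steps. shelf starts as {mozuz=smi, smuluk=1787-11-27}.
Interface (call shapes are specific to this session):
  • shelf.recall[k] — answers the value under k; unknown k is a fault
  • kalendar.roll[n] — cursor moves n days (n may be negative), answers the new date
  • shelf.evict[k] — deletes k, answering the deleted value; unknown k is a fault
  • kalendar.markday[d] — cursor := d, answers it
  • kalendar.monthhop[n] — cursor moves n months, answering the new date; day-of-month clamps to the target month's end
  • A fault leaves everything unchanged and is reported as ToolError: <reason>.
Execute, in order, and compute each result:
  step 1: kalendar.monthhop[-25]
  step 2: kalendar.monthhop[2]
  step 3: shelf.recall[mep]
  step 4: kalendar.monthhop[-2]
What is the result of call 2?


-- kalendar.monthhop(n: -25) : 2202-06-29
-- kalendar.monthhop(n: 2) : 2202-08-29
-- shelf.recall(k: mep) : ToolError: no such key mep
-- kalendar.monthhop(n: -2) : 2202-06-29

Answer: 2202-08-29


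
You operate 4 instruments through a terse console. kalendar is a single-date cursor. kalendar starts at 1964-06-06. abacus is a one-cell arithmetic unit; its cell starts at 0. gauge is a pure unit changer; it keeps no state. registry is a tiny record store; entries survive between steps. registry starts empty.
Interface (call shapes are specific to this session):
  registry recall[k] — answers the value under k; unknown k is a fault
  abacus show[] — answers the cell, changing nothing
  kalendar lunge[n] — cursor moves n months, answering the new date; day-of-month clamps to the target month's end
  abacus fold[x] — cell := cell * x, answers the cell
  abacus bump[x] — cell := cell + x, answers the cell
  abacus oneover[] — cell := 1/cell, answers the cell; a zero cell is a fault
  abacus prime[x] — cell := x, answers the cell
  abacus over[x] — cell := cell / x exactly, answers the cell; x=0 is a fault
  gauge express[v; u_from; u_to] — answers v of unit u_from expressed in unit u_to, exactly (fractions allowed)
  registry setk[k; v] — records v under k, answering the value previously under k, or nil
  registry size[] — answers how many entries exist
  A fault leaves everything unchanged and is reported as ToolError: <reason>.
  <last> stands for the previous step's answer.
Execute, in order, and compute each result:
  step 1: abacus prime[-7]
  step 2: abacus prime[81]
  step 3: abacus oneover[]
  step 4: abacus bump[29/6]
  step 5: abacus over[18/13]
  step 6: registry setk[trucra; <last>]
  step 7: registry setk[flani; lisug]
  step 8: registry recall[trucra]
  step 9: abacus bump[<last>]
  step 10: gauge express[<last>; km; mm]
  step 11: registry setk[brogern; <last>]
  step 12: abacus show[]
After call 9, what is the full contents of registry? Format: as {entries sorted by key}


Answer: {flani=lisug, trucra=10205/2916}

Derivation:
I run abacus prime(x=-7), and see -7.
I call abacus prime(x=81): 81.
I try abacus oneover, and observe 1/81.
I invoke abacus bump(x=29/6), and observe 785/162.
Invoking abacus over(x=18/13), and observe 10205/2916.
Using registry setk(k=trucra, v=<last>), which returns nil.
Next I call registry setk(k=flani, v=lisug): nil.
Now I run registry recall(k=trucra), → 10205/2916.
Then abacus bump(x=<last>), — result: 10205/1458.
Next I call gauge express(v=<last>, u_from=km, u_to=mm): 5102500000/729.
I try registry setk(k=brogern, v=<last>), and get nil.
Next I call abacus show(): 10205/1458.


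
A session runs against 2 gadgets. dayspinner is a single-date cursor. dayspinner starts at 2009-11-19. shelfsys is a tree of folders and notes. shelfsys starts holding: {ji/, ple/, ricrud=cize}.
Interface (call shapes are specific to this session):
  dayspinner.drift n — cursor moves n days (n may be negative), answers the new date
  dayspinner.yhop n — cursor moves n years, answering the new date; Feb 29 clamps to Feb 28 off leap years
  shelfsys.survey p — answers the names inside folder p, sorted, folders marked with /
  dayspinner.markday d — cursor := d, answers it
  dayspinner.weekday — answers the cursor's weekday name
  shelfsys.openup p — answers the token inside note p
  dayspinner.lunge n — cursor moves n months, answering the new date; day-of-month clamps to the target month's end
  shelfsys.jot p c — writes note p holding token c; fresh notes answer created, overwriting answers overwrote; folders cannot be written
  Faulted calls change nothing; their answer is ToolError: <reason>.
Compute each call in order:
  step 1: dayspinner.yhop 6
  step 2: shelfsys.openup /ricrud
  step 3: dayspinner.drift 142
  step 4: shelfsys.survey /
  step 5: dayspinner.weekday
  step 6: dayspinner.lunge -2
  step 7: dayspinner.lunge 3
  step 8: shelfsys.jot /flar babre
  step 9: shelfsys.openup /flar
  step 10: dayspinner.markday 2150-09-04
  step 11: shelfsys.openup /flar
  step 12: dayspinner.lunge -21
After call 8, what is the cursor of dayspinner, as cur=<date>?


Answer: cur=2016-05-09

Derivation:
I try yhop passing n=6, which returns 2015-11-19.
Calling openup passing p=/ricrud, — result: cize.
I run drift passing n=142, and observe 2016-04-09.
Next I call survey passing p=/, — result: [ji/, ple/, ricrud].
Invoking weekday(), and get Saturday.
I try lunge passing n=-2, → 2016-02-09.
Calling lunge passing n=3, which returns 2016-05-09.
Invoking jot passing p=/flar, c=babre, and see created.
Using openup passing p=/flar, giving babre.
Invoking markday passing d=2150-09-04: 2150-09-04.
Now I run openup passing p=/flar, → babre.
I run lunge passing n=-21, — result: 2148-12-04.


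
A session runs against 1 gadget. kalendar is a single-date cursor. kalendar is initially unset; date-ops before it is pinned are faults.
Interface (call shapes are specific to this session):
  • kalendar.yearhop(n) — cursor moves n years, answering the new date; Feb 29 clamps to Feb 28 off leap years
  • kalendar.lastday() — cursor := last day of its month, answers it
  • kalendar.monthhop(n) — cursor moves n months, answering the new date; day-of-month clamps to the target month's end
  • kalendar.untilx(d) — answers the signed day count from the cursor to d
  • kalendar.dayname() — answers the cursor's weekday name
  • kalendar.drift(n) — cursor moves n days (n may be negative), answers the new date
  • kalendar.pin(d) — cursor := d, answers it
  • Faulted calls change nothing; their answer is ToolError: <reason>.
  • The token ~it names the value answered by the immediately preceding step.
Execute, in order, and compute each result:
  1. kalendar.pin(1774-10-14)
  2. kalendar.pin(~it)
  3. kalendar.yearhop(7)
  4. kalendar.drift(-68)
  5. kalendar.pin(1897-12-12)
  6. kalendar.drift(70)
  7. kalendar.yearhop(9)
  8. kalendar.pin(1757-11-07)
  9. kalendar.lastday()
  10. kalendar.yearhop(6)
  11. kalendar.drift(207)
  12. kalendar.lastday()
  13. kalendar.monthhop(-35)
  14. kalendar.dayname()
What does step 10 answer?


[in] pin 1774-10-14
[out] 1774-10-14
[in] pin ~it
[out] 1774-10-14
[in] yearhop 7
[out] 1781-10-14
[in] drift -68
[out] 1781-08-07
[in] pin 1897-12-12
[out] 1897-12-12
[in] drift 70
[out] 1898-02-20
[in] yearhop 9
[out] 1907-02-20
[in] pin 1757-11-07
[out] 1757-11-07
[in] lastday
[out] 1757-11-30
[in] yearhop 6
[out] 1763-11-30
[in] drift 207
[out] 1764-06-24
[in] lastday
[out] 1764-06-30
[in] monthhop -35
[out] 1761-07-30
[in] dayname
[out] Thursday

Answer: 1763-11-30


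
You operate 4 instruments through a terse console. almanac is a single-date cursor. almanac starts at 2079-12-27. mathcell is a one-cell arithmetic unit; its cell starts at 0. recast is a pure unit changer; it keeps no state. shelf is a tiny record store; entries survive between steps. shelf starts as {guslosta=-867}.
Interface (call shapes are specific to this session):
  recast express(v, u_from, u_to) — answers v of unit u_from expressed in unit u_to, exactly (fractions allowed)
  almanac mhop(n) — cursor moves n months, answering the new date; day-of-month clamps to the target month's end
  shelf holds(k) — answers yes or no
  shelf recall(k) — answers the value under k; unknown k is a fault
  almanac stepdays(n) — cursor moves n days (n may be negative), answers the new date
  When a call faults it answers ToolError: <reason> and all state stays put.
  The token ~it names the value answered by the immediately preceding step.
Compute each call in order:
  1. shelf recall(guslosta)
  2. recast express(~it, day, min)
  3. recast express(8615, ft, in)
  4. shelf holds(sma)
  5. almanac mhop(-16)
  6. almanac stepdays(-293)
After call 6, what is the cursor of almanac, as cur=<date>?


Answer: cur=2077-11-07

Derivation:
>>> shelf recall k=guslosta
:: -867
>>> recast express v=~it u_from=day u_to=min
:: -1248480
>>> recast express v=8615 u_from=ft u_to=in
:: 103380
>>> shelf holds k=sma
:: no
>>> almanac mhop n=-16
:: 2078-08-27
>>> almanac stepdays n=-293
:: 2077-11-07


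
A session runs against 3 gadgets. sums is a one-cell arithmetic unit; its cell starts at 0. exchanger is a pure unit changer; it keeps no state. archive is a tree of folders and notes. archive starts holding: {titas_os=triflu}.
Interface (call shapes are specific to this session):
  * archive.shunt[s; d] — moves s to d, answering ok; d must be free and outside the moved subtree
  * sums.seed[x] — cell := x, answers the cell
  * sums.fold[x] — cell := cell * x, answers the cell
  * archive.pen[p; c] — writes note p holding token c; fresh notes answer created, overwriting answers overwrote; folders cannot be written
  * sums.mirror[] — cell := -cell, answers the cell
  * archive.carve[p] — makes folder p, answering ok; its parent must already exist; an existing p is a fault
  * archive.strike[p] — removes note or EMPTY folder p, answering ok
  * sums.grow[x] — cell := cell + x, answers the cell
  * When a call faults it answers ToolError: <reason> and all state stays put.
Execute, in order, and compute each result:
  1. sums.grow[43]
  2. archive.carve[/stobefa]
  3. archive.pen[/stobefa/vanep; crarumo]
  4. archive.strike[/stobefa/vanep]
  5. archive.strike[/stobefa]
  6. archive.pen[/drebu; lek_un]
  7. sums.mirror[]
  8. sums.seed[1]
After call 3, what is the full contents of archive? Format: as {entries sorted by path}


Answer: {stobefa/, stobefa/vanep=crarumo, titas_os=triflu}

Derivation:
I invoke sums.grow on x=43, yielding 43.
I run archive.carve on p=/stobefa, → ok.
Calling archive.pen on p=/stobefa/vanep, c=crarumo, and see created.
Invoking archive.strike on p=/stobefa/vanep: ok.
I call archive.strike on p=/stobefa, giving ok.
I invoke archive.pen on p=/drebu, c=lek_un: created.
Calling sums.mirror, and see -43.
Calling sums.seed on x=1, and get 1.


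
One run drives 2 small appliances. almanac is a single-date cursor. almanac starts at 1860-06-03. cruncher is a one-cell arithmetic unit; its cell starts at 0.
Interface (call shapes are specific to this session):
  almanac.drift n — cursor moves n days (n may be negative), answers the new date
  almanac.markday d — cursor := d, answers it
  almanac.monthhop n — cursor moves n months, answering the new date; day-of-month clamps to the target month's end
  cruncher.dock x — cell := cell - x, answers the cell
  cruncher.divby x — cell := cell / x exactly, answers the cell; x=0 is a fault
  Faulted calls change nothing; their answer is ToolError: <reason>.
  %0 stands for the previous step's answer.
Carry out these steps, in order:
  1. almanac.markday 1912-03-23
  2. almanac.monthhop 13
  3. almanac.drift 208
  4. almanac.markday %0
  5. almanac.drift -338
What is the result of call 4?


·→ almanac.markday(1912-03-23)
·← 1912-03-23
·→ almanac.monthhop(13)
·← 1913-04-23
·→ almanac.drift(208)
·← 1913-11-17
·→ almanac.markday(%0)
·← 1913-11-17
·→ almanac.drift(-338)
·← 1912-12-14

Answer: 1913-11-17


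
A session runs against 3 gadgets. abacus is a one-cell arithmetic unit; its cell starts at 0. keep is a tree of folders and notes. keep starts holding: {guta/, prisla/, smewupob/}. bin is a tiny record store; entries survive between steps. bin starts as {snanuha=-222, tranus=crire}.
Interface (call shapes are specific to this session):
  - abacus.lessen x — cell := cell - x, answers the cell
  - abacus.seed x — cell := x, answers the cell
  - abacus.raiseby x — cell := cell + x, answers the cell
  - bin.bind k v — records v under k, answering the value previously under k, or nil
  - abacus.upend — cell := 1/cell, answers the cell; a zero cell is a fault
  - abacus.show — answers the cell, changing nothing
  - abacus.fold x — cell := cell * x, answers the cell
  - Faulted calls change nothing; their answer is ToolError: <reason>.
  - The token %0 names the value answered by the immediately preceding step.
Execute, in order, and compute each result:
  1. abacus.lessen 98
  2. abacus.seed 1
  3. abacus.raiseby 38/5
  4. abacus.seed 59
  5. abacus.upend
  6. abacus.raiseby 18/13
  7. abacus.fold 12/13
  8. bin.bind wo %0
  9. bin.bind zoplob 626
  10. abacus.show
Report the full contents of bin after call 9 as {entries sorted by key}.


$ lessen x=98
[out] -98
$ seed x=1
[out] 1
$ raiseby x=38/5
[out] 43/5
$ seed x=59
[out] 59
$ upend
[out] 1/59
$ raiseby x=18/13
[out] 1075/767
$ fold x=12/13
[out] 12900/9971
$ bind k=wo v=%0
[out] nil
$ bind k=zoplob v=626
[out] nil
$ show
[out] 12900/9971

Answer: {snanuha=-222, tranus=crire, wo=12900/9971, zoplob=626}


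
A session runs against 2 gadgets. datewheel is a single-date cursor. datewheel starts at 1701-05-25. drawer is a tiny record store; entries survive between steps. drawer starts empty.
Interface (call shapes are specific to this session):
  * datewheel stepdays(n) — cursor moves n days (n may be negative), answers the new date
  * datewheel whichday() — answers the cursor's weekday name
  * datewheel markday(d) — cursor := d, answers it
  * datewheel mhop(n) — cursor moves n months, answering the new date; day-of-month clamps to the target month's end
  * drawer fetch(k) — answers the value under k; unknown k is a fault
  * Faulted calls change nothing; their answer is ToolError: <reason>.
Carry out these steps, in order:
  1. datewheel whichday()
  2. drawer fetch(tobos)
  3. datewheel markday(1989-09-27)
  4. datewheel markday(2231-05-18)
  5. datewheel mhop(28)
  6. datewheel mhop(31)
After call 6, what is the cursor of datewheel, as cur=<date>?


Answer: cur=2236-04-18

Derivation:
==> datewheel whichday()
<== Wednesday
==> drawer fetch(k→tobos)
<== ToolError: no such key tobos
==> datewheel markday(d→1989-09-27)
<== 1989-09-27
==> datewheel markday(d→2231-05-18)
<== 2231-05-18
==> datewheel mhop(n→28)
<== 2233-09-18
==> datewheel mhop(n→31)
<== 2236-04-18


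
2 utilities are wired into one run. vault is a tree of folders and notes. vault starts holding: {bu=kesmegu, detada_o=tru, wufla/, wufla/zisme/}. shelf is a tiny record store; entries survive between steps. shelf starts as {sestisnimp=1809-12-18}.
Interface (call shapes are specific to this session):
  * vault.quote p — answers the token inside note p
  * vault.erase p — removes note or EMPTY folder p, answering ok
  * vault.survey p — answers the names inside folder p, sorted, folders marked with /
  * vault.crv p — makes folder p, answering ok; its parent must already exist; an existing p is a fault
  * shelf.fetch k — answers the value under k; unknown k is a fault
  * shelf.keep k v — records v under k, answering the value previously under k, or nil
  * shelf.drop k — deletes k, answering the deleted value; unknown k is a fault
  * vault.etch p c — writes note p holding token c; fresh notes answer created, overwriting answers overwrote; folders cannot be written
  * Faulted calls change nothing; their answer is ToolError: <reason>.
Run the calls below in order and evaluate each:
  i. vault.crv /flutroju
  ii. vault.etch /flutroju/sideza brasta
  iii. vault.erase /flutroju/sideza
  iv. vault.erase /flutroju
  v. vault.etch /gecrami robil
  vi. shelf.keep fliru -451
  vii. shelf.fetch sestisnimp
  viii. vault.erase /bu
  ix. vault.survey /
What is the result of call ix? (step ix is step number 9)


-> crv(p→/flutroju)
<- ok
-> etch(p→/flutroju/sideza, c→brasta)
<- created
-> erase(p→/flutroju/sideza)
<- ok
-> erase(p→/flutroju)
<- ok
-> etch(p→/gecrami, c→robil)
<- created
-> keep(k→fliru, v→-451)
<- nil
-> fetch(k→sestisnimp)
<- 1809-12-18
-> erase(p→/bu)
<- ok
-> survey(p→/)
<- [detada_o, gecrami, wufla/]

Answer: [detada_o, gecrami, wufla/]


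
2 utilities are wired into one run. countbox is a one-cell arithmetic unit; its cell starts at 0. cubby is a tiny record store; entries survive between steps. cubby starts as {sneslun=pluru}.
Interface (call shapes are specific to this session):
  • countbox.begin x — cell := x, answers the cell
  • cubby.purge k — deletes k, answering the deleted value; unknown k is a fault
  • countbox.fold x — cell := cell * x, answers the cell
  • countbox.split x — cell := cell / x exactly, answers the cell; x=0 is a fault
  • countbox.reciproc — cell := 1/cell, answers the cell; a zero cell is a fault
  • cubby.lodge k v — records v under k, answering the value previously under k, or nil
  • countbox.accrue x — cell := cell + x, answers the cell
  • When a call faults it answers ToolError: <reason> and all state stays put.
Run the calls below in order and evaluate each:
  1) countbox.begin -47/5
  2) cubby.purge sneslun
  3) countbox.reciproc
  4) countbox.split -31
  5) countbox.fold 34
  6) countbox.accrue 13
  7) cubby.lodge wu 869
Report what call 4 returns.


# countbox.begin(x='-47/5') -> -47/5
# cubby.purge(k='sneslun') -> pluru
# countbox.reciproc() -> -5/47
# countbox.split(x='-31') -> 5/1457
# countbox.fold(x='34') -> 170/1457
# countbox.accrue(x='13') -> 19111/1457
# cubby.lodge(k='wu', v='869') -> nil

Answer: 5/1457


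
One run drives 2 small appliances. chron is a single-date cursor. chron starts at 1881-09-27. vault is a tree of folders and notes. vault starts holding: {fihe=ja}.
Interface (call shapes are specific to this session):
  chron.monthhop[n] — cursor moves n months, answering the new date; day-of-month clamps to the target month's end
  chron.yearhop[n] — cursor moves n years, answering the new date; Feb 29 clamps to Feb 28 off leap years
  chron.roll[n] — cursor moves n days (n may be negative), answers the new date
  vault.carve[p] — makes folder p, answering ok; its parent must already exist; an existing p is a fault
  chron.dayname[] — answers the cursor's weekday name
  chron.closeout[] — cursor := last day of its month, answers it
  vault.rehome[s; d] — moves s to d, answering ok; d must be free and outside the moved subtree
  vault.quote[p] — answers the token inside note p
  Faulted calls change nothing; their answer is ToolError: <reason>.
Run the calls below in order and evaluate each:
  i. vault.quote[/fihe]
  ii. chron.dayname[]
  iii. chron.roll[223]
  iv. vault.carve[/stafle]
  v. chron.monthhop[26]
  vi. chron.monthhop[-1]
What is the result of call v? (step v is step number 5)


Answer: 1884-07-08

Derivation:
I run vault.quote(p→/fihe), → ja.
Then chron.dayname(), and get Tuesday.
I call chron.roll(n→223), — result: 1882-05-08.
I invoke vault.carve(p→/stafle), which returns ok.
Next I call chron.monthhop(n→26): 1884-07-08.
Calling chron.monthhop(n→-1), and observe 1884-06-08.


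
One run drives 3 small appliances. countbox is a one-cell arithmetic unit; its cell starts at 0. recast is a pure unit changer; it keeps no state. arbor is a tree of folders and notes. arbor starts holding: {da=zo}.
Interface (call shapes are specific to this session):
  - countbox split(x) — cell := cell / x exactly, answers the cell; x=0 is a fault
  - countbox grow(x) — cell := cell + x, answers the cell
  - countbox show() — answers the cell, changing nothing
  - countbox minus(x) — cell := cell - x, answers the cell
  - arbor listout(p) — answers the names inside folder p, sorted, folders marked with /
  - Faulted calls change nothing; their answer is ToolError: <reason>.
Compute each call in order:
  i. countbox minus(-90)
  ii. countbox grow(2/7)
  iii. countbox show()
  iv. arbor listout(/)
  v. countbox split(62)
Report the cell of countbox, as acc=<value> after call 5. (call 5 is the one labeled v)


Answer: acc=316/217

Derivation:
·→ countbox minus(x: -90)
·← 90
·→ countbox grow(x: 2/7)
·← 632/7
·→ countbox show()
·← 632/7
·→ arbor listout(p: /)
·← [da]
·→ countbox split(x: 62)
·← 316/217


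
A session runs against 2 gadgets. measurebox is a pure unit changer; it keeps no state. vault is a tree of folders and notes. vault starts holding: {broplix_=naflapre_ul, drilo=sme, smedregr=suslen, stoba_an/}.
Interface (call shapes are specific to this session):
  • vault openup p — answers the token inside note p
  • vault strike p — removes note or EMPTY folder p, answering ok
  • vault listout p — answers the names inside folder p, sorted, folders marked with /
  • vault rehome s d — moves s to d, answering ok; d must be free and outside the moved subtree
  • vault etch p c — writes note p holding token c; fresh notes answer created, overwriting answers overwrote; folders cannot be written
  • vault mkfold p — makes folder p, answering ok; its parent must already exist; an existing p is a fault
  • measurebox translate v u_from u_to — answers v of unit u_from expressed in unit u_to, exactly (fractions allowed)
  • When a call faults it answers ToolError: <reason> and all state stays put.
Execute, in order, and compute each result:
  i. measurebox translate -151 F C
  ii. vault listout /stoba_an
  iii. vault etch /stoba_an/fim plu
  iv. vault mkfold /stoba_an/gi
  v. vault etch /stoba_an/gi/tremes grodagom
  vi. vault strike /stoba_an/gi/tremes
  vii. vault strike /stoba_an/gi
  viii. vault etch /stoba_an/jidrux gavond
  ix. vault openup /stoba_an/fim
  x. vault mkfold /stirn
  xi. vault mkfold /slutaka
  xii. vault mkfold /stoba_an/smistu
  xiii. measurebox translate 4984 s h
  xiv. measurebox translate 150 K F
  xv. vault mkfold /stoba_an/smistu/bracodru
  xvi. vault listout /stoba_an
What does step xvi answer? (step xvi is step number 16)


Act: measurebox translate[v='-151'; u_from='F'; u_to='C']
Obs: -305/3
Act: vault listout[p='/stoba_an']
Obs: []
Act: vault etch[p='/stoba_an/fim'; c='plu']
Obs: created
Act: vault mkfold[p='/stoba_an/gi']
Obs: ok
Act: vault etch[p='/stoba_an/gi/tremes'; c='grodagom']
Obs: created
Act: vault strike[p='/stoba_an/gi/tremes']
Obs: ok
Act: vault strike[p='/stoba_an/gi']
Obs: ok
Act: vault etch[p='/stoba_an/jidrux'; c='gavond']
Obs: created
Act: vault openup[p='/stoba_an/fim']
Obs: plu
Act: vault mkfold[p='/stirn']
Obs: ok
Act: vault mkfold[p='/slutaka']
Obs: ok
Act: vault mkfold[p='/stoba_an/smistu']
Obs: ok
Act: measurebox translate[v='4984'; u_from='s'; u_to='h']
Obs: 623/450
Act: measurebox translate[v='150'; u_from='K'; u_to='F']
Obs: -18967/100
Act: vault mkfold[p='/stoba_an/smistu/bracodru']
Obs: ok
Act: vault listout[p='/stoba_an']
Obs: [fim, jidrux, smistu/]

Answer: [fim, jidrux, smistu/]


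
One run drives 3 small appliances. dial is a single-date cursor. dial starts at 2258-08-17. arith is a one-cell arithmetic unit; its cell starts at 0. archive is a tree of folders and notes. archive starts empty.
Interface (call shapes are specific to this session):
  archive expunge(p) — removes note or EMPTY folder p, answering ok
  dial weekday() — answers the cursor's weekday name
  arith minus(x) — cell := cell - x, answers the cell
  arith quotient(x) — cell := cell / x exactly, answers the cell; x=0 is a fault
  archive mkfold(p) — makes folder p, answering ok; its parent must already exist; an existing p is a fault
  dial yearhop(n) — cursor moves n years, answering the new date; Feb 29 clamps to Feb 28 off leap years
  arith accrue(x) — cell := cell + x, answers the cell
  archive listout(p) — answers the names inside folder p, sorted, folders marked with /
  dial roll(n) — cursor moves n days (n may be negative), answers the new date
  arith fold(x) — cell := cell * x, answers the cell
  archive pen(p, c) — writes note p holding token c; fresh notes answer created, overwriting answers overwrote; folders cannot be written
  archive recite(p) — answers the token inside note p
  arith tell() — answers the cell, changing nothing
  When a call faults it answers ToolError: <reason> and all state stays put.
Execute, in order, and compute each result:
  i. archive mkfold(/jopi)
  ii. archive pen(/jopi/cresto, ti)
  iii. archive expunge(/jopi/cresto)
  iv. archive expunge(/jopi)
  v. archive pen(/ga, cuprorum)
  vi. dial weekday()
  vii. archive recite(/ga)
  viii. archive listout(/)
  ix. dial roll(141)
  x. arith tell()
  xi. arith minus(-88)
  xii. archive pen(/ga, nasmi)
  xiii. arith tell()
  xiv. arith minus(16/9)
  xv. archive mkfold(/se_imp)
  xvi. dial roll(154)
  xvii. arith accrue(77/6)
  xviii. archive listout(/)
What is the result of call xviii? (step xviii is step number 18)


Answer: [ga, se_imp/]

Derivation:
I run archive mkfold on p→/jopi, and observe ok.
Now I run archive pen on p→/jopi/cresto, c→ti, yielding created.
Invoking archive expunge on p→/jopi/cresto, and observe ok.
Invoking archive expunge on p→/jopi, — result: ok.
I run archive pen on p→/ga, c→cuprorum, giving created.
Calling dial weekday, and get Tuesday.
Calling archive recite on p→/ga, and see cuprorum.
Then archive listout on p→/, which returns [ga].
Next I call dial roll on n→141, — result: 2259-01-05.
Then arith tell, yielding 0.
Now I run arith minus on x→-88, → 88.
Invoking archive pen on p→/ga, c→nasmi: overwrote.
I invoke arith tell, → 88.
Using arith minus on x→16/9, giving 776/9.
Now I run archive mkfold on p→/se_imp, and see ok.
I use dial roll on n→154, and see 2259-06-08.
I use arith accrue on x→77/6, giving 1783/18.
I use archive listout on p→/, → [ga, se_imp/].


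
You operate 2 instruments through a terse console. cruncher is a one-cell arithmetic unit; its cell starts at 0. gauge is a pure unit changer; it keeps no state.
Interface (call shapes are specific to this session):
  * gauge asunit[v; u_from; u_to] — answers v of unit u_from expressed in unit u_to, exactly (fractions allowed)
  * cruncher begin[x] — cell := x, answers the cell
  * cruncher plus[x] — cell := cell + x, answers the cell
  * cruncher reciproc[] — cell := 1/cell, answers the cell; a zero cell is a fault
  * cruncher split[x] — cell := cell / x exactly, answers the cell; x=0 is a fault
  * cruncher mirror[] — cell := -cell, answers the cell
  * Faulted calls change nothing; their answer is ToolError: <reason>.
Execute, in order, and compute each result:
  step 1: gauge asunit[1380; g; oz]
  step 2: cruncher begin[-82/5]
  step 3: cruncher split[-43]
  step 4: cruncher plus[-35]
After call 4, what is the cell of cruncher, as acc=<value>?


Answer: acc=-7443/215

Derivation:
[in] gauge asunit v→1380 u_from→g u_to→oz
= 2208000000/45359237
[in] cruncher begin x→-82/5
= -82/5
[in] cruncher split x→-43
= 82/215
[in] cruncher plus x→-35
= -7443/215


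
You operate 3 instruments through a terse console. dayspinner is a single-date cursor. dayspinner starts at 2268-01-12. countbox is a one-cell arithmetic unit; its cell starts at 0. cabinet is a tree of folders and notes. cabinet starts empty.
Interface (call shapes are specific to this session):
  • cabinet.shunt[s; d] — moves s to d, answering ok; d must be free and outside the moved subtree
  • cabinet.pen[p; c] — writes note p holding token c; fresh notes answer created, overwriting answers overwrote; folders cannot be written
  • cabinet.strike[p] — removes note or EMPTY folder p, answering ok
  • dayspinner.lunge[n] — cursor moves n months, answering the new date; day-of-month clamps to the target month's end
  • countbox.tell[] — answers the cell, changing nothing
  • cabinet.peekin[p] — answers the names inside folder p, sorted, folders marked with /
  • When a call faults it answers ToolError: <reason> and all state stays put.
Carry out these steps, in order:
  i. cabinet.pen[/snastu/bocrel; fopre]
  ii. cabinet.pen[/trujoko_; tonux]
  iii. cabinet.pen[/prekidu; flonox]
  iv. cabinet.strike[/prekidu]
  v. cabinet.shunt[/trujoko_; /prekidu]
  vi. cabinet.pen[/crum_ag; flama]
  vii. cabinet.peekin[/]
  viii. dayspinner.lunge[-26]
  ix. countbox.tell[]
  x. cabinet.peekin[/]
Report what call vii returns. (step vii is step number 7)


Answer: [crum_ag, prekidu]

Derivation:
>> pen(p: /snastu/bocrel, c: fopre)
<< ToolError: no parent
>> pen(p: /trujoko_, c: tonux)
<< created
>> pen(p: /prekidu, c: flonox)
<< created
>> strike(p: /prekidu)
<< ok
>> shunt(s: /trujoko_, d: /prekidu)
<< ok
>> pen(p: /crum_ag, c: flama)
<< created
>> peekin(p: /)
<< [crum_ag, prekidu]
>> lunge(n: -26)
<< 2265-11-12
>> tell()
<< 0
>> peekin(p: /)
<< [crum_ag, prekidu]


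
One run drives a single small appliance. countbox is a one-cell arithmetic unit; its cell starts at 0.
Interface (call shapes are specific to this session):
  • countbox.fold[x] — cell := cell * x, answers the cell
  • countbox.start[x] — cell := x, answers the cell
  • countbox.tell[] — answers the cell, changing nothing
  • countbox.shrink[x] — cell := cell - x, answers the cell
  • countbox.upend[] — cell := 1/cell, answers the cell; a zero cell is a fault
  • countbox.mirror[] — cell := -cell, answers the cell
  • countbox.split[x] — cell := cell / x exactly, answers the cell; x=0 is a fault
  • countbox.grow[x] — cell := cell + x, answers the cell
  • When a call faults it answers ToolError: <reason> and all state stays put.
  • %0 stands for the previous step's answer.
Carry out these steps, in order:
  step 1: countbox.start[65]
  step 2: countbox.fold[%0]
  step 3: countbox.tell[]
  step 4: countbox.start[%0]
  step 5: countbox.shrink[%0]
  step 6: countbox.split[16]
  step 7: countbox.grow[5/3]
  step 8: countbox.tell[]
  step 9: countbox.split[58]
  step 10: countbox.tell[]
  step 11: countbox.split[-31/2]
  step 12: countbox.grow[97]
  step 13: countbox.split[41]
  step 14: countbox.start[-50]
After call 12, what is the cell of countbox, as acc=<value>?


I call countbox.start on x=65, giving 65.
Next I call countbox.fold on x=%0: 4225.
Then countbox.tell(), and see 4225.
Then countbox.start on x=%0, and observe 4225.
Then countbox.shrink on x=%0, and get 0.
Calling countbox.split on x=16, which returns 0.
I call countbox.grow on x=5/3, and get 5/3.
Next I call countbox.tell: 5/3.
Invoking countbox.split on x=58, which returns 5/174.
I run countbox.tell, and get 5/174.
I try countbox.split on x=-31/2: -5/2697.
Using countbox.grow on x=97, and observe 261604/2697.
Using countbox.split on x=41, which returns 261604/110577.
Using countbox.start on x=-50, yielding -50.

Answer: acc=261604/2697


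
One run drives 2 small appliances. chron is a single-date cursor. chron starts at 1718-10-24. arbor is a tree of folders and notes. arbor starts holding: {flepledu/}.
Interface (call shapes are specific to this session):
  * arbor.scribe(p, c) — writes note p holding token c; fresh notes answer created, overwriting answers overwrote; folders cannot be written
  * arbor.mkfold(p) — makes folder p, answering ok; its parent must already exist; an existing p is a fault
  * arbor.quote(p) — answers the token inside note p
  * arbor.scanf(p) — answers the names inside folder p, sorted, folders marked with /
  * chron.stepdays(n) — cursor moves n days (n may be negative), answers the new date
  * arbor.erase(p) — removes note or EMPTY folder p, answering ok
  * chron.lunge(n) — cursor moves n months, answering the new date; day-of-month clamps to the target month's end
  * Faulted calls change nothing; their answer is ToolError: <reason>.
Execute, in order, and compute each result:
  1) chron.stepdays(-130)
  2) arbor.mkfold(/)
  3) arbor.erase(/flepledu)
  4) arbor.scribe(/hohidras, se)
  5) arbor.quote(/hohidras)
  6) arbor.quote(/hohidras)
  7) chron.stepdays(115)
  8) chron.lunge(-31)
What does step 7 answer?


% chron.stepdays n→-130
:: 1718-06-16
% arbor.mkfold p→/
:: ToolError: exists
% arbor.erase p→/flepledu
:: ok
% arbor.scribe p→/hohidras c→se
:: created
% arbor.quote p→/hohidras
:: se
% arbor.quote p→/hohidras
:: se
% chron.stepdays n→115
:: 1718-10-09
% chron.lunge n→-31
:: 1716-03-09

Answer: 1718-10-09


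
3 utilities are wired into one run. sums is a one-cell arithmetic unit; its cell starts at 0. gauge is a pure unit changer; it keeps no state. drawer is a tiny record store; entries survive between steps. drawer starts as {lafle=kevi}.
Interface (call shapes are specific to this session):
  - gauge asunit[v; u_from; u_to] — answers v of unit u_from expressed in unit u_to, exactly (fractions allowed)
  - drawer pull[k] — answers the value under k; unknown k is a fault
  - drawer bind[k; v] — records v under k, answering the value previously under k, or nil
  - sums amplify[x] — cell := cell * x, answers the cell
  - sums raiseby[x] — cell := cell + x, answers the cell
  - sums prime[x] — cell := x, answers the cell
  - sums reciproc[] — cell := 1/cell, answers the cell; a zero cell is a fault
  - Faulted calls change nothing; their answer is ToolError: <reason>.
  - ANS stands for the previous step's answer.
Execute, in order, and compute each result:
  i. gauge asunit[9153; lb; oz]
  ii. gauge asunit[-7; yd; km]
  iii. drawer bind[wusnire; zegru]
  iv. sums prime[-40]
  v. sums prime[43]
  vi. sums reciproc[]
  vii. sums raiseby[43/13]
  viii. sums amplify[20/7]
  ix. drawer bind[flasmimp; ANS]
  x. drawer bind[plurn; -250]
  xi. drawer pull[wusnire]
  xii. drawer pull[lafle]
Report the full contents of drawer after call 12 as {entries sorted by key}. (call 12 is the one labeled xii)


Answer: {flasmimp=5320/559, lafle=kevi, plurn=-250, wusnire=zegru}

Derivation:
$ gauge asunit v='9153' u_from='lb' u_to='oz'
[out] 146448
$ gauge asunit v='-7' u_from='yd' u_to='km'
[out] -8001/1250000
$ drawer bind k='wusnire' v='zegru'
[out] nil
$ sums prime x='-40'
[out] -40
$ sums prime x='43'
[out] 43
$ sums reciproc
[out] 1/43
$ sums raiseby x='43/13'
[out] 1862/559
$ sums amplify x='20/7'
[out] 5320/559
$ drawer bind k='flasmimp' v='ANS'
[out] nil
$ drawer bind k='plurn' v='-250'
[out] nil
$ drawer pull k='wusnire'
[out] zegru
$ drawer pull k='lafle'
[out] kevi


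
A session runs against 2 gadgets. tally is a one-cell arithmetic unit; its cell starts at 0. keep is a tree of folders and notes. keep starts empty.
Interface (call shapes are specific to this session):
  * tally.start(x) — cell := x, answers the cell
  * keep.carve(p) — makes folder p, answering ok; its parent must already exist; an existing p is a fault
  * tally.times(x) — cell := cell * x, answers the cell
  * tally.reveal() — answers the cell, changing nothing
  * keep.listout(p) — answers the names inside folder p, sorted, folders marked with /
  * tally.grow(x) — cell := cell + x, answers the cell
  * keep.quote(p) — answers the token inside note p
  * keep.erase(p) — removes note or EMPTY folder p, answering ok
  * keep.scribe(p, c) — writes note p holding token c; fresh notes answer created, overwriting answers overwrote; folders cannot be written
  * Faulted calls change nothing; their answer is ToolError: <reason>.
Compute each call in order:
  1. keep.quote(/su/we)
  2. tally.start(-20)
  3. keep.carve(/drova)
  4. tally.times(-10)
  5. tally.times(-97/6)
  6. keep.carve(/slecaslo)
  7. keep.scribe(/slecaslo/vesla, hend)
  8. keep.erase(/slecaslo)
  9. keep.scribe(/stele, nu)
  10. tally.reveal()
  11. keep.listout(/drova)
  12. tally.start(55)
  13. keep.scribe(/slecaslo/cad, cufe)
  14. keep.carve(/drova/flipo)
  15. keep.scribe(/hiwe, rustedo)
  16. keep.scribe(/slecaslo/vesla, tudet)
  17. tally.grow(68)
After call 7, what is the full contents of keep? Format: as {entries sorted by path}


Answer: {drova/, slecaslo/, slecaslo/vesla=hend}

Derivation:
! keep.quote(p=/su/we) => ToolError: not found
! tally.start(x=-20) => -20
! keep.carve(p=/drova) => ok
! tally.times(x=-10) => 200
! tally.times(x=-97/6) => -9700/3
! keep.carve(p=/slecaslo) => ok
! keep.scribe(p=/slecaslo/vesla, c=hend) => created
! keep.erase(p=/slecaslo) => ToolError: not empty
! keep.scribe(p=/stele, c=nu) => created
! tally.reveal() => -9700/3
! keep.listout(p=/drova) => []
! tally.start(x=55) => 55
! keep.scribe(p=/slecaslo/cad, c=cufe) => created
! keep.carve(p=/drova/flipo) => ok
! keep.scribe(p=/hiwe, c=rustedo) => created
! keep.scribe(p=/slecaslo/vesla, c=tudet) => overwrote
! tally.grow(x=68) => 123
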